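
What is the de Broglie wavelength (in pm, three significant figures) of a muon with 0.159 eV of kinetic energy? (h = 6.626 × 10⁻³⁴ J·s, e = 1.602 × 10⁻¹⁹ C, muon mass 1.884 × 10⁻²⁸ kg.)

λ = 214 pm

KE = 0.159 eV = 2.547 × 10⁻²⁰ J.
p = √(2mKE) = √(2 × 1.884 × 10⁻²⁸ × 2.547 × 10⁻²⁰) = 3.098 × 10⁻²⁴ kg·m/s.
λ = h/p = 6.626 × 10⁻³⁴ / 3.098 × 10⁻²⁴ = 2.14 × 10⁻¹⁰ m = 214 pm.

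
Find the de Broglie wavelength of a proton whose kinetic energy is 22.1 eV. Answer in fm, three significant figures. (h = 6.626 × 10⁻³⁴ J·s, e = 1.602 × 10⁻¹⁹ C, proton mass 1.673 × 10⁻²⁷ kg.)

λ = 6090 fm

KE = 22.1 eV = 3.540 × 10⁻¹⁸ J.
p = √(2mKE) = √(2 × 1.673 × 10⁻²⁷ × 3.540 × 10⁻¹⁸) = 1.088 × 10⁻²² kg·m/s.
λ = h/p = 6.626 × 10⁻³⁴ / 1.088 × 10⁻²² = 6.09 × 10⁻¹² m = 6090 fm.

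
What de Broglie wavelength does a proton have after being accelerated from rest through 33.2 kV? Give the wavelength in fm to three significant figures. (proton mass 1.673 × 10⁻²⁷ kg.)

λ = 157 fm

KE = eV = 1.602 × 10⁻¹⁹ × 3.320 × 10⁴ = 5.319 × 10⁻¹⁵ J.
p = √(2mKE) = √(2 × 1.673 × 10⁻²⁷ × 5.319 × 10⁻¹⁵) = 4.219 × 10⁻²¹ kg·m/s.
λ = h/p = 6.626 × 10⁻³⁴ / 4.219 × 10⁻²¹ = 1.57 × 10⁻¹³ m = 157 fm.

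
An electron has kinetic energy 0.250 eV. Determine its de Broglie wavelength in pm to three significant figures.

λ = 2450 pm

KE = 0.250 eV = 4.005 × 10⁻²⁰ J.
p = √(2mKE) = √(2 × 9.109 × 10⁻³¹ × 4.005 × 10⁻²⁰) = 2.701 × 10⁻²⁵ kg·m/s.
λ = h/p = 6.626 × 10⁻³⁴ / 2.701 × 10⁻²⁵ = 2.45 × 10⁻⁹ m = 2450 pm.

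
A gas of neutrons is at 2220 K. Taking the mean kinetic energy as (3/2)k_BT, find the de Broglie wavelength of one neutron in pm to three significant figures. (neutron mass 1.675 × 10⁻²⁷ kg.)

λ = 53.4 pm

KE = (3/2)k_BT = 1.5 × 1.381 × 10⁻²³ × 2220 = 4.599 × 10⁻²⁰ J.
p = √(2mKE) = √(2 × 1.675 × 10⁻²⁷ × 4.599 × 10⁻²⁰) = 1.241 × 10⁻²³ kg·m/s.
λ = h/p = 5.34 × 10⁻¹¹ m = 53.4 pm.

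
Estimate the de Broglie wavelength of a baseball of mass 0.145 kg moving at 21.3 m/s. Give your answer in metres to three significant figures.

p = mv = 0.145 × 21.3 = 3.089 kg·m/s.
λ = h/p = 6.626 × 10⁻³⁴ / 3.089 = 2.15 × 10⁻³⁴ m.

λ = 2.15 × 10⁻³⁴ m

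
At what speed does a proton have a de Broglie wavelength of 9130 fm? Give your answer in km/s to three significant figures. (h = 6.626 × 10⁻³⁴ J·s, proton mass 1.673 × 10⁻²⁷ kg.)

p = h/λ = 6.626 × 10⁻³⁴ / 9.130 × 10⁻¹² = 7.257 × 10⁻²³ kg·m/s.
v = p/m = 7.257 × 10⁻²³ / 1.673 × 10⁻²⁷ = 4.34 × 10⁴ m/s = 43.4 km/s.

v = 43.4 km/s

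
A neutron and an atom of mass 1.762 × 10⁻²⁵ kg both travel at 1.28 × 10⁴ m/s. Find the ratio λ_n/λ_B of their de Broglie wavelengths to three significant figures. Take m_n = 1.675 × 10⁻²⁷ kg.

λ_n/λ_B = 105

At fixed v, p = mv so λ = h/(mv) ∝ 1/m.
λ_n/λ_B = m_B/m_n = 1.762 × 10⁻²⁵/1.675 × 10⁻²⁷ = 105.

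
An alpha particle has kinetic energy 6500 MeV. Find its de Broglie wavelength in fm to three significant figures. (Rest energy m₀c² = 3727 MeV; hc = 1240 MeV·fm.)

Total energy E = KE + m₀c² = 6500 + 3727 = 10227 MeV.
(pc)² = E² − (m₀c²)² = (10227)² − (3727)² = 9.070 × 10⁷ MeV², so pc = 9524 MeV.
λ = hc/(pc) = 1240 MeV·fm / 9524 MeV = 0.130 fm.

λ = 0.130 fm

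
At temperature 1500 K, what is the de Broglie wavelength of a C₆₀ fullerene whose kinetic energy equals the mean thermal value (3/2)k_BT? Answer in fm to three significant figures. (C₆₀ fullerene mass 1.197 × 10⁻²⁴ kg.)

KE = (3/2)k_BT = 1.5 × 1.381 × 10⁻²³ × 1500 = 3.107 × 10⁻²⁰ J.
p = √(2mKE) = √(2 × 1.197 × 10⁻²⁴ × 3.107 × 10⁻²⁰) = 2.727 × 10⁻²² kg·m/s.
λ = h/p = 2.43 × 10⁻¹² m = 2430 fm.

λ = 2430 fm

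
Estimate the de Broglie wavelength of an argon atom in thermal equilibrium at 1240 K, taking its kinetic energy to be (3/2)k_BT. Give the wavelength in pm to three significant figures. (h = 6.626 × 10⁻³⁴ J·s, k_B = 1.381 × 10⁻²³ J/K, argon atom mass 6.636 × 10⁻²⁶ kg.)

KE = (3/2)k_BT = 1.5 × 1.381 × 10⁻²³ × 1240 = 2.569 × 10⁻²⁰ J.
p = √(2mKE) = √(2 × 6.636 × 10⁻²⁶ × 2.569 × 10⁻²⁰) = 5.839 × 10⁻²³ kg·m/s.
λ = h/p = 1.13 × 10⁻¹¹ m = 11.3 pm.

λ = 11.3 pm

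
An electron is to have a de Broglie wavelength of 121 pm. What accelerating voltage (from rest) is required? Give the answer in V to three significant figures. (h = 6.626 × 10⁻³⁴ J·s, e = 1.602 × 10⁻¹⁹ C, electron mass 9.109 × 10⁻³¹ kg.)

V = 103 V

p = h/λ = 6.626 × 10⁻³⁴ / 1.210 × 10⁻¹⁰ = 5.476 × 10⁻²⁴ kg·m/s.
KE = p²/(2m) = 1.646 × 10⁻¹⁷ J.
V = KE/e = 1.646 × 10⁻¹⁷ / (1.602 × 10⁻¹⁹) = 103 V.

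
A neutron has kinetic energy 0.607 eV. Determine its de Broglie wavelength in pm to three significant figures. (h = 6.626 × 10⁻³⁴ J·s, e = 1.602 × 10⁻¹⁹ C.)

λ = 36.7 pm

KE = 0.607 eV = 9.724 × 10⁻²⁰ J.
p = √(2mKE) = √(2 × 1.675 × 10⁻²⁷ × 9.724 × 10⁻²⁰) = 1.805 × 10⁻²³ kg·m/s.
λ = h/p = 6.626 × 10⁻³⁴ / 1.805 × 10⁻²³ = 3.67 × 10⁻¹¹ m = 36.7 pm.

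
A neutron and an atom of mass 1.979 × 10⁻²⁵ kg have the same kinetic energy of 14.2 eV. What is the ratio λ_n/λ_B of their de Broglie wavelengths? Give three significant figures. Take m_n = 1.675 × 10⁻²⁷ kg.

At fixed KE, p = √(2mKE) so λ = h/p ∝ 1/√m.
λ_n/λ_B = √(m_B/m_n) = √(1.979 × 10⁻²⁵/1.675 × 10⁻²⁷) = √(118.1) = 10.9.

λ_n/λ_B = 10.9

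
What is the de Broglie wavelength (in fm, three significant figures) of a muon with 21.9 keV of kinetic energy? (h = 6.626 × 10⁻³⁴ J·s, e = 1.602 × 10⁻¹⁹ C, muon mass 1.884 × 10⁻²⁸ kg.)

λ = 576 fm

KE = 21.9 keV = 3.508 × 10⁻¹⁵ J.
p = √(2mKE) = √(2 × 1.884 × 10⁻²⁸ × 3.508 × 10⁻¹⁵) = 1.150 × 10⁻²¹ kg·m/s.
λ = h/p = 6.626 × 10⁻³⁴ / 1.150 × 10⁻²¹ = 5.76 × 10⁻¹³ m = 576 fm.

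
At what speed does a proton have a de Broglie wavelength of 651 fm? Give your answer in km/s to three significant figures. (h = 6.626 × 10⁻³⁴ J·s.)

p = h/λ = 6.626 × 10⁻³⁴ / 6.510 × 10⁻¹³ = 1.018 × 10⁻²¹ kg·m/s.
v = p/m = 1.018 × 10⁻²¹ / 1.673 × 10⁻²⁷ = 6.08 × 10⁵ m/s = 608 km/s.

v = 608 km/s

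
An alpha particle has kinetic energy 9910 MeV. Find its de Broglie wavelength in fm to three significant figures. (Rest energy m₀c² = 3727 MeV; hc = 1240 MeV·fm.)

λ = 0.0945 fm

Total energy E = KE + m₀c² = 9910 + 3727 = 13637 MeV.
(pc)² = E² − (m₀c²)² = (13637)² − (3727)² = 1.721 × 10⁸ MeV², so pc = 1.312 × 10⁴ MeV.
λ = hc/(pc) = 1240 MeV·fm / 1.312 × 10⁴ MeV = 0.0945 fm.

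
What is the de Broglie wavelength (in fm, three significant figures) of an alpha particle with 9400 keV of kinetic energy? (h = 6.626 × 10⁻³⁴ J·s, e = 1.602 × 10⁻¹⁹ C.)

KE = 9400 keV = 1.506 × 10⁻¹² J.
p = √(2mKE) = √(2 × 6.645 × 10⁻²⁷ × 1.506 × 10⁻¹²) = 1.415 × 10⁻¹⁹ kg·m/s.
λ = h/p = 6.626 × 10⁻³⁴ / 1.415 × 10⁻¹⁹ = 4.68 × 10⁻¹⁵ m = 4.68 fm.

λ = 4.68 fm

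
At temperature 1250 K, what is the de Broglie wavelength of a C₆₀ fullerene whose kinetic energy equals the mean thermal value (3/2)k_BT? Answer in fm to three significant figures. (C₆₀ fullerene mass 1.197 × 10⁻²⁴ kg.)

λ = 2660 fm

KE = (3/2)k_BT = 1.5 × 1.381 × 10⁻²³ × 1250 = 2.589 × 10⁻²⁰ J.
p = √(2mKE) = √(2 × 1.197 × 10⁻²⁴ × 2.589 × 10⁻²⁰) = 2.490 × 10⁻²² kg·m/s.
λ = h/p = 2.66 × 10⁻¹² m = 2660 fm.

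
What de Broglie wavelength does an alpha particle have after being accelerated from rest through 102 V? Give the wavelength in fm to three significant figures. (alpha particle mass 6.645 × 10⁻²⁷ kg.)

KE = 2eV = 2 × 1.602 × 10⁻¹⁹ × 102.0 = 3.268 × 10⁻¹⁷ J.
p = √(2mKE) = √(2 × 6.645 × 10⁻²⁷ × 3.268 × 10⁻¹⁷) = 6.590 × 10⁻²² kg·m/s.
λ = h/p = 6.626 × 10⁻³⁴ / 6.590 × 10⁻²² = 1.01 × 10⁻¹² m = 1010 fm.

λ = 1010 fm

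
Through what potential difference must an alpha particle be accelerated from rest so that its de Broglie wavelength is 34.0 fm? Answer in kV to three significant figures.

V = 89.2 kV

p = h/λ = 6.626 × 10⁻³⁴ / 3.400 × 10⁻¹⁴ = 1.949 × 10⁻²⁰ kg·m/s.
KE = p²/(2m) = 2.858 × 10⁻¹⁴ J.
V = KE/2e = 2.858 × 10⁻¹⁴ / (2 × 1.602 × 10⁻¹⁹) = 89.2 kV.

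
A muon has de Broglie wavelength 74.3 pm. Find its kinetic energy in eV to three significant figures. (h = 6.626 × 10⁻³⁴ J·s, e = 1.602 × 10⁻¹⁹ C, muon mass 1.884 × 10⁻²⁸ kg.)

p = h/λ = 6.626 × 10⁻³⁴ / 7.430 × 10⁻¹¹ = 8.918 × 10⁻²⁴ kg·m/s.
KE = p²/(2m) = (8.918 × 10⁻²⁴)² / (2 × 1.884 × 10⁻²⁸) = 2.111 × 10⁻¹⁹ J = 1.32 eV.

KE = 1.32 eV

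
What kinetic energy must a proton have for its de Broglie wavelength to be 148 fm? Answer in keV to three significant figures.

KE = 37.4 keV

p = h/λ = 6.626 × 10⁻³⁴ / 1.480 × 10⁻¹³ = 4.477 × 10⁻²¹ kg·m/s.
KE = p²/(2m) = (4.477 × 10⁻²¹)² / (2 × 1.673 × 10⁻²⁷) = 5.990 × 10⁻¹⁵ J = 37.4 keV.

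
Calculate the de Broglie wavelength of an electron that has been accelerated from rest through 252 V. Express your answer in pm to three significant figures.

KE = eV = 1.602 × 10⁻¹⁹ × 252.0 = 4.037 × 10⁻¹⁷ J.
p = √(2mKE) = √(2 × 9.109 × 10⁻³¹ × 4.037 × 10⁻¹⁷) = 8.576 × 10⁻²⁴ kg·m/s.
λ = h/p = 6.626 × 10⁻³⁴ / 8.576 × 10⁻²⁴ = 7.73 × 10⁻¹¹ m = 77.3 pm.

λ = 77.3 pm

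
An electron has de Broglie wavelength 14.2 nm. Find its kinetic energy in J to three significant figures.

KE = 1.20 × 10⁻²¹ J

p = h/λ = 6.626 × 10⁻³⁴ / 1.420 × 10⁻⁸ = 4.666 × 10⁻²⁶ kg·m/s.
KE = p²/(2m) = (4.666 × 10⁻²⁶)² / (2 × 9.109 × 10⁻³¹) = 1.195 × 10⁻²¹ J = 1.20 × 10⁻²¹ J.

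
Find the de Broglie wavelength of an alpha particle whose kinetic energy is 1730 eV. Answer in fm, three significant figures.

λ = 345 fm

KE = 1730 eV = 2.771 × 10⁻¹⁶ J.
p = √(2mKE) = √(2 × 6.645 × 10⁻²⁷ × 2.771 × 10⁻¹⁶) = 1.919 × 10⁻²¹ kg·m/s.
λ = h/p = 6.626 × 10⁻³⁴ / 1.919 × 10⁻²¹ = 3.45 × 10⁻¹³ m = 345 fm.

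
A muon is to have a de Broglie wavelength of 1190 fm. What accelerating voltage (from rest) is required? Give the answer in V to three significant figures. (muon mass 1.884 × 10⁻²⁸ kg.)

V = 5140 V

p = h/λ = 6.626 × 10⁻³⁴ / 1.190 × 10⁻¹² = 5.568 × 10⁻²² kg·m/s.
KE = p²/(2m) = 8.228 × 10⁻¹⁶ J.
V = KE/e = 8.228 × 10⁻¹⁶ / (1.602 × 10⁻¹⁹) = 5140 V.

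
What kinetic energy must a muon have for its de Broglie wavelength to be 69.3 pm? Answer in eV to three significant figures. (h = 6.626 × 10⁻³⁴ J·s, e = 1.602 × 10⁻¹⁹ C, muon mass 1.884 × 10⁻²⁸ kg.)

KE = 1.51 eV

p = h/λ = 6.626 × 10⁻³⁴ / 6.930 × 10⁻¹¹ = 9.561 × 10⁻²⁴ kg·m/s.
KE = p²/(2m) = (9.561 × 10⁻²⁴)² / (2 × 1.884 × 10⁻²⁸) = 2.426 × 10⁻¹⁹ J = 1.51 eV.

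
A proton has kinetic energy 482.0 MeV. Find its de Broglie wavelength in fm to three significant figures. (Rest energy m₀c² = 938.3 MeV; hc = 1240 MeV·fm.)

λ = 1.16 fm

Total energy E = KE + m₀c² = 482.0 + 938.3 = 1420.3 MeV.
(pc)² = E² − (m₀c²)² = (1420.3)² − (938.3)² = 1.137 × 10⁶ MeV², so pc = 1066 MeV.
λ = hc/(pc) = 1240 MeV·fm / 1066 MeV = 1.16 fm.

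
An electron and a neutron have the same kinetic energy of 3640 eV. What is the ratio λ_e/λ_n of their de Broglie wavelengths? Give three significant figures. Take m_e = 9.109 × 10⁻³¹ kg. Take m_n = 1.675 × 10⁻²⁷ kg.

λ_e/λ_n = 42.9

At fixed KE, p = √(2mKE) so λ = h/p ∝ 1/√m.
λ_e/λ_n = √(m_n/m_e) = √(1.675 × 10⁻²⁷/9.109 × 10⁻³¹) = √(1839) = 42.9.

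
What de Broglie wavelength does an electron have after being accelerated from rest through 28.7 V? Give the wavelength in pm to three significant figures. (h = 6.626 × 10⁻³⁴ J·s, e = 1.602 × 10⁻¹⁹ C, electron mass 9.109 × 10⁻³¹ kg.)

λ = 229 pm

KE = eV = 1.602 × 10⁻¹⁹ × 28.70 = 4.598 × 10⁻¹⁸ J.
p = √(2mKE) = √(2 × 9.109 × 10⁻³¹ × 4.598 × 10⁻¹⁸) = 2.894 × 10⁻²⁴ kg·m/s.
λ = h/p = 6.626 × 10⁻³⁴ / 2.894 × 10⁻²⁴ = 2.29 × 10⁻¹⁰ m = 229 pm.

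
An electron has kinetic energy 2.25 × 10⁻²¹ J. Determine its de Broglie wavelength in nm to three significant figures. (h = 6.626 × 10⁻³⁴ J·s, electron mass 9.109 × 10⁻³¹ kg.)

λ = 10.3 nm

p = √(2mKE) = √(2 × 9.109 × 10⁻³¹ × 2.250 × 10⁻²¹) = 6.402 × 10⁻²⁶ kg·m/s.
λ = h/p = 6.626 × 10⁻³⁴ / 6.402 × 10⁻²⁶ = 1.03 × 10⁻⁸ m = 10.3 nm.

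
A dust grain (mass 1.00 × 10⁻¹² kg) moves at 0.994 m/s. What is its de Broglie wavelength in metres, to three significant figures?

λ = 6.67 × 10⁻²² m

p = mv = 1.00 × 10⁻¹² × 0.994 = 9.940 × 10⁻¹³ kg·m/s.
λ = h/p = 6.626 × 10⁻³⁴ / 9.940 × 10⁻¹³ = 6.67 × 10⁻²² m.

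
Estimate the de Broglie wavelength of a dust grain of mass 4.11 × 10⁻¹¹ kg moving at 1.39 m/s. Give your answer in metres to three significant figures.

λ = 1.16 × 10⁻²³ m

p = mv = 4.11 × 10⁻¹¹ × 1.39 = 5.713 × 10⁻¹¹ kg·m/s.
λ = h/p = 6.626 × 10⁻³⁴ / 5.713 × 10⁻¹¹ = 1.16 × 10⁻²³ m.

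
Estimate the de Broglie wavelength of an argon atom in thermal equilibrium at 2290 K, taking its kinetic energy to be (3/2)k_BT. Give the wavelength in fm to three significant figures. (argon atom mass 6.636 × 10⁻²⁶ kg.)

λ = 8350 fm

KE = (3/2)k_BT = 1.5 × 1.381 × 10⁻²³ × 2290 = 4.744 × 10⁻²⁰ J.
p = √(2mKE) = √(2 × 6.636 × 10⁻²⁶ × 4.744 × 10⁻²⁰) = 7.935 × 10⁻²³ kg·m/s.
λ = h/p = 8.35 × 10⁻¹² m = 8350 fm.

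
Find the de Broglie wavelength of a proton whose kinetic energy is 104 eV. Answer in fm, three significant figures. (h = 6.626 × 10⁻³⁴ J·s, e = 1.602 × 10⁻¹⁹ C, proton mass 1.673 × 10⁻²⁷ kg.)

λ = 2810 fm

KE = 104 eV = 1.666 × 10⁻¹⁷ J.
p = √(2mKE) = √(2 × 1.673 × 10⁻²⁷ × 1.666 × 10⁻¹⁷) = 2.361 × 10⁻²² kg·m/s.
λ = h/p = 6.626 × 10⁻³⁴ / 2.361 × 10⁻²² = 2.81 × 10⁻¹² m = 2810 fm.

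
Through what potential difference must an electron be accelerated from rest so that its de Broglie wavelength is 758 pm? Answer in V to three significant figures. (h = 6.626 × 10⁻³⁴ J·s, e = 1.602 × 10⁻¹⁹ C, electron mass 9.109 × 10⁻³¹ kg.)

p = h/λ = 6.626 × 10⁻³⁴ / 7.580 × 10⁻¹⁰ = 8.741 × 10⁻²⁵ kg·m/s.
KE = p²/(2m) = 4.194 × 10⁻¹⁹ J.
V = KE/e = 4.194 × 10⁻¹⁹ / (1.602 × 10⁻¹⁹) = 2.62 V.

V = 2.62 V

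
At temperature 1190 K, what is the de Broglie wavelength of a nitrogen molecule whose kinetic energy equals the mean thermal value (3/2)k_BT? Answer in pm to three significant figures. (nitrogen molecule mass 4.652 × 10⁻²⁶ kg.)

λ = 13.8 pm

KE = (3/2)k_BT = 1.5 × 1.381 × 10⁻²³ × 1190 = 2.465 × 10⁻²⁰ J.
p = √(2mKE) = √(2 × 4.652 × 10⁻²⁶ × 2.465 × 10⁻²⁰) = 4.789 × 10⁻²³ kg·m/s.
λ = h/p = 1.38 × 10⁻¹¹ m = 13.8 pm.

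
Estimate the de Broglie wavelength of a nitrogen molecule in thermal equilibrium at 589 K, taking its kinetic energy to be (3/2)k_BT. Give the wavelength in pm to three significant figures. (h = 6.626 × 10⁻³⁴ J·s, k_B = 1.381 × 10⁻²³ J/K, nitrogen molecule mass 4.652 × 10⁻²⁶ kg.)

λ = 19.7 pm

KE = (3/2)k_BT = 1.5 × 1.381 × 10⁻²³ × 589 = 1.220 × 10⁻²⁰ J.
p = √(2mKE) = √(2 × 4.652 × 10⁻²⁶ × 1.220 × 10⁻²⁰) = 3.369 × 10⁻²³ kg·m/s.
λ = h/p = 1.97 × 10⁻¹¹ m = 19.7 pm.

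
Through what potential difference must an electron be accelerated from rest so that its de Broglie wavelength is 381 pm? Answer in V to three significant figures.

p = h/λ = 6.626 × 10⁻³⁴ / 3.810 × 10⁻¹⁰ = 1.739 × 10⁻²⁴ kg·m/s.
KE = p²/(2m) = 1.660 × 10⁻¹⁸ J.
V = KE/e = 1.660 × 10⁻¹⁸ / (1.602 × 10⁻¹⁹) = 10.4 V.

V = 10.4 V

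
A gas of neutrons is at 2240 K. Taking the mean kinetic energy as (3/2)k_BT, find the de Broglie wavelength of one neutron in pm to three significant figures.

λ = 53.1 pm

KE = (3/2)k_BT = 1.5 × 1.381 × 10⁻²³ × 2240 = 4.640 × 10⁻²⁰ J.
p = √(2mKE) = √(2 × 1.675 × 10⁻²⁷ × 4.640 × 10⁻²⁰) = 1.247 × 10⁻²³ kg·m/s.
λ = h/p = 5.31 × 10⁻¹¹ m = 53.1 pm.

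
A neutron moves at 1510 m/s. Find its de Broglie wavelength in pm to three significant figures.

λ = 262 pm

p = mv = 1.675 × 10⁻²⁷ × 1510 = 2.529 × 10⁻²⁴ kg·m/s.
λ = h/p = 6.626 × 10⁻³⁴ / 2.529 × 10⁻²⁴ = 2.62 × 10⁻¹⁰ m = 262 pm.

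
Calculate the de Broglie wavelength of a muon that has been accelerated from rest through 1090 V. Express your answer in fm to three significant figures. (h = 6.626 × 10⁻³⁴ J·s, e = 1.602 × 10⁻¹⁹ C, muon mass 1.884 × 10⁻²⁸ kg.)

λ = 2580 fm

KE = eV = 1.602 × 10⁻¹⁹ × 1090 = 1.746 × 10⁻¹⁶ J.
p = √(2mKE) = √(2 × 1.884 × 10⁻²⁸ × 1.746 × 10⁻¹⁶) = 2.565 × 10⁻²² kg·m/s.
λ = h/p = 6.626 × 10⁻³⁴ / 2.565 × 10⁻²² = 2.58 × 10⁻¹² m = 2580 fm.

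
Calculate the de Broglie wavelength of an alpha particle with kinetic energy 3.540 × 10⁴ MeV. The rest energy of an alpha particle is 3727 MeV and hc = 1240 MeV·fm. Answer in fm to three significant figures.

λ = 0.0318 fm

Total energy E = KE + m₀c² = 3.540 × 10⁴ + 3727 = 39127 MeV.
(pc)² = E² − (m₀c²)² = (39127)² − (3727)² = 1.517 × 10⁹ MeV², so pc = 3.895 × 10⁴ MeV.
λ = hc/(pc) = 1240 MeV·fm / 3.895 × 10⁴ MeV = 0.0318 fm.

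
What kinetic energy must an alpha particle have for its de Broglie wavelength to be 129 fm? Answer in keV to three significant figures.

KE = 12.4 keV

p = h/λ = 6.626 × 10⁻³⁴ / 1.290 × 10⁻¹³ = 5.136 × 10⁻²¹ kg·m/s.
KE = p²/(2m) = (5.136 × 10⁻²¹)² / (2 × 6.645 × 10⁻²⁷) = 1.985 × 10⁻¹⁵ J = 12.4 keV.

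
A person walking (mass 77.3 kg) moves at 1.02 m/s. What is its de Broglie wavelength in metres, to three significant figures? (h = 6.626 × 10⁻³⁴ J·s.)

p = mv = 77.3 × 1.02 = 7.885 × 10¹ kg·m/s.
λ = h/p = 6.626 × 10⁻³⁴ / 7.885 × 10¹ = 8.40 × 10⁻³⁶ m.

λ = 8.40 × 10⁻³⁶ m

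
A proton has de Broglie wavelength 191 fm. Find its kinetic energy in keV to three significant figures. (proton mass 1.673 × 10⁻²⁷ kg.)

KE = 22.5 keV

p = h/λ = 6.626 × 10⁻³⁴ / 1.910 × 10⁻¹³ = 3.469 × 10⁻²¹ kg·m/s.
KE = p²/(2m) = (3.469 × 10⁻²¹)² / (2 × 1.673 × 10⁻²⁷) = 3.597 × 10⁻¹⁵ J = 22.5 keV.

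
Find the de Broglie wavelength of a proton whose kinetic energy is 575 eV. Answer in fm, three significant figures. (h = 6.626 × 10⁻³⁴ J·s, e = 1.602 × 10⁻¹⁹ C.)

KE = 575 eV = 9.212 × 10⁻¹⁷ J.
p = √(2mKE) = √(2 × 1.673 × 10⁻²⁷ × 9.212 × 10⁻¹⁷) = 5.552 × 10⁻²² kg·m/s.
λ = h/p = 6.626 × 10⁻³⁴ / 5.552 × 10⁻²² = 1.19 × 10⁻¹² m = 1190 fm.

λ = 1190 fm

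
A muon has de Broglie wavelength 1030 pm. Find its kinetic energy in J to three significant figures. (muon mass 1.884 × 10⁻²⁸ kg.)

KE = 1.10 × 10⁻²¹ J

p = h/λ = 6.626 × 10⁻³⁴ / 1.030 × 10⁻⁹ = 6.433 × 10⁻²⁵ kg·m/s.
KE = p²/(2m) = (6.433 × 10⁻²⁵)² / (2 × 1.884 × 10⁻²⁸) = 1.098 × 10⁻²¹ J = 1.10 × 10⁻²¹ J.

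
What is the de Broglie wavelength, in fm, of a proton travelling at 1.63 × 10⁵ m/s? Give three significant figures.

p = mv = 1.673 × 10⁻²⁷ × 1.63 × 10⁵ = 2.727 × 10⁻²² kg·m/s.
λ = h/p = 6.626 × 10⁻³⁴ / 2.727 × 10⁻²² = 2.43 × 10⁻¹² m = 2430 fm.

λ = 2430 fm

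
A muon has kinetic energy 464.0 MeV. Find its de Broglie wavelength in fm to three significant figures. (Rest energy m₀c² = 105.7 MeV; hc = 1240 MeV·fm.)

λ = 2.22 fm

Total energy E = KE + m₀c² = 464.0 + 105.7 = 569.7 MeV.
(pc)² = E² − (m₀c²)² = (569.7)² − (105.7)² = 3.134 × 10⁵ MeV², so pc = 559.8 MeV.
λ = hc/(pc) = 1240 MeV·fm / 559.8 MeV = 2.22 fm.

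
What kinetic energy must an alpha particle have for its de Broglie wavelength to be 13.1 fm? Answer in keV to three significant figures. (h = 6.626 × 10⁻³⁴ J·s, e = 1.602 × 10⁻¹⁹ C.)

KE = 1200 keV

p = h/λ = 6.626 × 10⁻³⁴ / 1.310 × 10⁻¹⁴ = 5.058 × 10⁻²⁰ kg·m/s.
KE = p²/(2m) = (5.058 × 10⁻²⁰)² / (2 × 6.645 × 10⁻²⁷) = 1.925 × 10⁻¹³ J = 1200 keV.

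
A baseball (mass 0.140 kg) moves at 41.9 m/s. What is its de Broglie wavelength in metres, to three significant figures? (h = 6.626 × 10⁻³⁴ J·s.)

λ = 1.13 × 10⁻³⁴ m

p = mv = 0.140 × 41.9 = 5.866 kg·m/s.
λ = h/p = 6.626 × 10⁻³⁴ / 5.866 = 1.13 × 10⁻³⁴ m.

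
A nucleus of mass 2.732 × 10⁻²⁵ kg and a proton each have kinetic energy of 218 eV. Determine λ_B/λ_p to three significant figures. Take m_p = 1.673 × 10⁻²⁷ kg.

λ_B/λ_p = 0.0783

At fixed KE, p = √(2mKE) so λ = h/p ∝ 1/√m.
λ_B/λ_p = √(m_p/m_B) = √(1.673 × 10⁻²⁷/2.732 × 10⁻²⁵) = √(6.124 × 10⁻³) = 0.0783.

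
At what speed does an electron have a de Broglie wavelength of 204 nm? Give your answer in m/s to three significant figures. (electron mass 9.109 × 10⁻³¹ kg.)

p = h/λ = 6.626 × 10⁻³⁴ / 2.040 × 10⁻⁷ = 3.248 × 10⁻²⁷ kg·m/s.
v = p/m = 3.248 × 10⁻²⁷ / 9.109 × 10⁻³¹ = 3.57 × 10³ m/s = 3570 m/s.

v = 3570 m/s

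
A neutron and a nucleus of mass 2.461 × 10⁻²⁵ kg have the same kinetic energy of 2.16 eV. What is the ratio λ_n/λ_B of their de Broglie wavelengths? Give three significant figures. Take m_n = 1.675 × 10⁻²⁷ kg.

At fixed KE, p = √(2mKE) so λ = h/p ∝ 1/√m.
λ_n/λ_B = √(m_B/m_n) = √(2.461 × 10⁻²⁵/1.675 × 10⁻²⁷) = √(146.9) = 12.1.

λ_n/λ_B = 12.1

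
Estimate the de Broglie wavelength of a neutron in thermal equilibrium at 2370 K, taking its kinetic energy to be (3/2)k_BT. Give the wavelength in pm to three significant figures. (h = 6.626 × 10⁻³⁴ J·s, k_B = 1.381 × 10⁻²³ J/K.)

λ = 51.7 pm

KE = (3/2)k_BT = 1.5 × 1.381 × 10⁻²³ × 2370 = 4.909 × 10⁻²⁰ J.
p = √(2mKE) = √(2 × 1.675 × 10⁻²⁷ × 4.909 × 10⁻²⁰) = 1.282 × 10⁻²³ kg·m/s.
λ = h/p = 5.17 × 10⁻¹¹ m = 51.7 pm.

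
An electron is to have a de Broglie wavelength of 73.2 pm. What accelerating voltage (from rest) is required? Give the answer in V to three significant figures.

p = h/λ = 6.626 × 10⁻³⁴ / 7.320 × 10⁻¹¹ = 9.052 × 10⁻²⁴ kg·m/s.
KE = p²/(2m) = 4.498 × 10⁻¹⁷ J.
V = KE/e = 4.498 × 10⁻¹⁷ / (1.602 × 10⁻¹⁹) = 281 V.

V = 281 V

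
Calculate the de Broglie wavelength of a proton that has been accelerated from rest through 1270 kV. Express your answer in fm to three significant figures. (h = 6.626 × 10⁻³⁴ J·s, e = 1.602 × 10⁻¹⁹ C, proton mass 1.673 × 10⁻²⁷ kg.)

λ = 25.4 fm

KE = eV = 1.602 × 10⁻¹⁹ × 1.270 × 10⁶ = 2.035 × 10⁻¹³ J.
p = √(2mKE) = √(2 × 1.673 × 10⁻²⁷ × 2.035 × 10⁻¹³) = 2.609 × 10⁻²⁰ kg·m/s.
λ = h/p = 6.626 × 10⁻³⁴ / 2.609 × 10⁻²⁰ = 2.54 × 10⁻¹⁴ m = 25.4 fm.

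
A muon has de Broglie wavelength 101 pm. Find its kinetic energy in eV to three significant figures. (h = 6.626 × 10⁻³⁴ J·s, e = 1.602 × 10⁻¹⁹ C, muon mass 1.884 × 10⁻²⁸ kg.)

p = h/λ = 6.626 × 10⁻³⁴ / 1.010 × 10⁻¹⁰ = 6.560 × 10⁻²⁴ kg·m/s.
KE = p²/(2m) = (6.560 × 10⁻²⁴)² / (2 × 1.884 × 10⁻²⁸) = 1.142 × 10⁻¹⁹ J = 0.713 eV.

KE = 0.713 eV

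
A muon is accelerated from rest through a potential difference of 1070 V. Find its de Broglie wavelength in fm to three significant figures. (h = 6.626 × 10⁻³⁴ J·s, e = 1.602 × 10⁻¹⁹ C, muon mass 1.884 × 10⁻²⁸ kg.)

KE = eV = 1.602 × 10⁻¹⁹ × 1070 = 1.714 × 10⁻¹⁶ J.
p = √(2mKE) = √(2 × 1.884 × 10⁻²⁸ × 1.714 × 10⁻¹⁶) = 2.541 × 10⁻²² kg·m/s.
λ = h/p = 6.626 × 10⁻³⁴ / 2.541 × 10⁻²² = 2.61 × 10⁻¹² m = 2610 fm.

λ = 2610 fm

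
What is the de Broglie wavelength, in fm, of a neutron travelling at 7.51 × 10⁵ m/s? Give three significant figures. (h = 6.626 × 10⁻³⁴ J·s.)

p = mv = 1.675 × 10⁻²⁷ × 7.51 × 10⁵ = 1.258 × 10⁻²¹ kg·m/s.
λ = h/p = 6.626 × 10⁻³⁴ / 1.258 × 10⁻²¹ = 5.27 × 10⁻¹³ m = 527 fm.

λ = 527 fm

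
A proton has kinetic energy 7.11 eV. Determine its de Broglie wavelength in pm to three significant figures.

λ = 10.7 pm

KE = 7.11 eV = 1.139 × 10⁻¹⁸ J.
p = √(2mKE) = √(2 × 1.673 × 10⁻²⁷ × 1.139 × 10⁻¹⁸) = 6.173 × 10⁻²³ kg·m/s.
λ = h/p = 6.626 × 10⁻³⁴ / 6.173 × 10⁻²³ = 1.07 × 10⁻¹¹ m = 10.7 pm.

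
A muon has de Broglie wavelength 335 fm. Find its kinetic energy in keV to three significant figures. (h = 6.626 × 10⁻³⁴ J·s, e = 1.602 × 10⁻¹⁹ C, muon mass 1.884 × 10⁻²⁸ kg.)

KE = 64.8 keV

p = h/λ = 6.626 × 10⁻³⁴ / 3.350 × 10⁻¹³ = 1.978 × 10⁻²¹ kg·m/s.
KE = p²/(2m) = (1.978 × 10⁻²¹)² / (2 × 1.884 × 10⁻²⁸) = 1.038 × 10⁻¹⁴ J = 64.8 keV.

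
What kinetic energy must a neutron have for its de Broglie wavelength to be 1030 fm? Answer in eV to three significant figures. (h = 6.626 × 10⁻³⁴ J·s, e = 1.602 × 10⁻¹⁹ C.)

KE = 771 eV

p = h/λ = 6.626 × 10⁻³⁴ / 1.030 × 10⁻¹² = 6.433 × 10⁻²² kg·m/s.
KE = p²/(2m) = (6.433 × 10⁻²²)² / (2 × 1.675 × 10⁻²⁷) = 1.235 × 10⁻¹⁶ J = 771 eV.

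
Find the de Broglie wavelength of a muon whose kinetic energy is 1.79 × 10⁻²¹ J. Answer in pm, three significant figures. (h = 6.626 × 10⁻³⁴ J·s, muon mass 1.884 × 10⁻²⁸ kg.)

p = √(2mKE) = √(2 × 1.884 × 10⁻²⁸ × 1.790 × 10⁻²¹) = 8.213 × 10⁻²⁵ kg·m/s.
λ = h/p = 6.626 × 10⁻³⁴ / 8.213 × 10⁻²⁵ = 8.07 × 10⁻¹⁰ m = 807 pm.

λ = 807 pm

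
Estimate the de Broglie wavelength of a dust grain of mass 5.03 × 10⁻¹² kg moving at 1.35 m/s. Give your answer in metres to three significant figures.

λ = 9.76 × 10⁻²³ m

p = mv = 5.03 × 10⁻¹² × 1.35 = 6.791 × 10⁻¹² kg·m/s.
λ = h/p = 6.626 × 10⁻³⁴ / 6.791 × 10⁻¹² = 9.76 × 10⁻²³ m.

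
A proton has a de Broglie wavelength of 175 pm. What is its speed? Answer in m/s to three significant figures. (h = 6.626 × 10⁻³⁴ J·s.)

p = h/λ = 6.626 × 10⁻³⁴ / 1.750 × 10⁻¹⁰ = 3.786 × 10⁻²⁴ kg·m/s.
v = p/m = 3.786 × 10⁻²⁴ / 1.673 × 10⁻²⁷ = 2.26 × 10³ m/s = 2260 m/s.

v = 2260 m/s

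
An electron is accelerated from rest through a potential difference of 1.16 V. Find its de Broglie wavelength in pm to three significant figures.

KE = eV = 1.602 × 10⁻¹⁹ × 1.160 = 1.858 × 10⁻¹⁹ J.
p = √(2mKE) = √(2 × 9.109 × 10⁻³¹ × 1.858 × 10⁻¹⁹) = 5.818 × 10⁻²⁵ kg·m/s.
λ = h/p = 6.626 × 10⁻³⁴ / 5.818 × 10⁻²⁵ = 1.14 × 10⁻⁹ m = 1140 pm.

λ = 1140 pm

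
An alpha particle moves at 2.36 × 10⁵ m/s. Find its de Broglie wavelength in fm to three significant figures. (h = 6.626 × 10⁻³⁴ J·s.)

λ = 423 fm

p = mv = 6.645 × 10⁻²⁷ × 2.36 × 10⁵ = 1.568 × 10⁻²¹ kg·m/s.
λ = h/p = 6.626 × 10⁻³⁴ / 1.568 × 10⁻²¹ = 4.23 × 10⁻¹³ m = 423 fm.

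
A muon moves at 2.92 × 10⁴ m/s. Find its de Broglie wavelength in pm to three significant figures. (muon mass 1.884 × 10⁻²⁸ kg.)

λ = 120 pm

p = mv = 1.884 × 10⁻²⁸ × 2.92 × 10⁴ = 5.501 × 10⁻²⁴ kg·m/s.
λ = h/p = 6.626 × 10⁻³⁴ / 5.501 × 10⁻²⁴ = 1.20 × 10⁻¹⁰ m = 120 pm.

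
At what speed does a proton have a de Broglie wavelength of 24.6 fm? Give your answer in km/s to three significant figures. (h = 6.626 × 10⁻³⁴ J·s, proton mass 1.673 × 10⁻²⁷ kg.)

p = h/λ = 6.626 × 10⁻³⁴ / 2.460 × 10⁻¹⁴ = 2.693 × 10⁻²⁰ kg·m/s.
v = p/m = 2.693 × 10⁻²⁰ / 1.673 × 10⁻²⁷ = 1.61 × 10⁷ m/s = 1.61 × 10⁴ km/s.

v = 1.61 × 10⁴ km/s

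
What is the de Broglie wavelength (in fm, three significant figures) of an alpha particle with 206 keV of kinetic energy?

KE = 206 keV = 3.300 × 10⁻¹⁴ J.
p = √(2mKE) = √(2 × 6.645 × 10⁻²⁷ × 3.300 × 10⁻¹⁴) = 2.094 × 10⁻²⁰ kg·m/s.
λ = h/p = 6.626 × 10⁻³⁴ / 2.094 × 10⁻²⁰ = 3.16 × 10⁻¹⁴ m = 31.6 fm.

λ = 31.6 fm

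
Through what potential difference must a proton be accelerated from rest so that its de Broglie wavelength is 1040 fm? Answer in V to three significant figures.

p = h/λ = 6.626 × 10⁻³⁴ / 1.040 × 10⁻¹² = 6.371 × 10⁻²² kg·m/s.
KE = p²/(2m) = 1.213 × 10⁻¹⁶ J.
V = KE/e = 1.213 × 10⁻¹⁶ / (1.602 × 10⁻¹⁹) = 757 V.

V = 757 V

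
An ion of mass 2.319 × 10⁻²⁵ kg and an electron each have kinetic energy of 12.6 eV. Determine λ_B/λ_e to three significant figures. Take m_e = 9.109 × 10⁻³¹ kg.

λ_B/λ_e = 1.98 × 10⁻³

At fixed KE, p = √(2mKE) so λ = h/p ∝ 1/√m.
λ_B/λ_e = √(m_e/m_B) = √(9.109 × 10⁻³¹/2.319 × 10⁻²⁵) = √(3.928 × 10⁻⁶) = 1.98 × 10⁻³.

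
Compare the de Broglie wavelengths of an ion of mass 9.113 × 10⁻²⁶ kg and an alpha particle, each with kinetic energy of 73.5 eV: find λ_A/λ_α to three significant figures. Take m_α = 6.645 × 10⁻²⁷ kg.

At fixed KE, p = √(2mKE) so λ = h/p ∝ 1/√m.
λ_A/λ_α = √(m_α/m_A) = √(6.645 × 10⁻²⁷/9.113 × 10⁻²⁶) = √(0.07292) = 0.270.

λ_A/λ_α = 0.270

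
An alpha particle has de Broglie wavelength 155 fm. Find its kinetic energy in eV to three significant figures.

p = h/λ = 6.626 × 10⁻³⁴ / 1.550 × 10⁻¹³ = 4.275 × 10⁻²¹ kg·m/s.
KE = p²/(2m) = (4.275 × 10⁻²¹)² / (2 × 6.645 × 10⁻²⁷) = 1.375 × 10⁻¹⁵ J = 8580 eV.

KE = 8580 eV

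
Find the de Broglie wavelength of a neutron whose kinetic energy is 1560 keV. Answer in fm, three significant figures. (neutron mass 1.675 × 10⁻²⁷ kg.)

KE = 1560 keV = 2.499 × 10⁻¹³ J.
p = √(2mKE) = √(2 × 1.675 × 10⁻²⁷ × 2.499 × 10⁻¹³) = 2.893 × 10⁻²⁰ kg·m/s.
λ = h/p = 6.626 × 10⁻³⁴ / 2.893 × 10⁻²⁰ = 2.29 × 10⁻¹⁴ m = 22.9 fm.

λ = 22.9 fm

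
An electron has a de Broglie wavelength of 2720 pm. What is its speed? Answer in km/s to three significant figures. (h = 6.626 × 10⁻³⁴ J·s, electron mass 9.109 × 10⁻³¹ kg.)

p = h/λ = 6.626 × 10⁻³⁴ / 2.720 × 10⁻⁹ = 2.436 × 10⁻²⁵ kg·m/s.
v = p/m = 2.436 × 10⁻²⁵ / 9.109 × 10⁻³¹ = 2.67 × 10⁵ m/s = 267 km/s.

v = 267 km/s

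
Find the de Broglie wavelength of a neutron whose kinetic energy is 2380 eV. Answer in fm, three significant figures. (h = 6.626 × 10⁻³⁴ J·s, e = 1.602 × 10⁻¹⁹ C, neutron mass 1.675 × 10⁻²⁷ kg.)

KE = 2380 eV = 3.813 × 10⁻¹⁶ J.
p = √(2mKE) = √(2 × 1.675 × 10⁻²⁷ × 3.813 × 10⁻¹⁶) = 1.130 × 10⁻²¹ kg·m/s.
λ = h/p = 6.626 × 10⁻³⁴ / 1.130 × 10⁻²¹ = 5.86 × 10⁻¹³ m = 586 fm.

λ = 586 fm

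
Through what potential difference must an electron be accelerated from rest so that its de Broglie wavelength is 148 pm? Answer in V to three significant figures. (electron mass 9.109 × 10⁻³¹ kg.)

V = 68.7 V

p = h/λ = 6.626 × 10⁻³⁴ / 1.480 × 10⁻¹⁰ = 4.477 × 10⁻²⁴ kg·m/s.
KE = p²/(2m) = 1.100 × 10⁻¹⁷ J.
V = KE/e = 1.100 × 10⁻¹⁷ / (1.602 × 10⁻¹⁹) = 68.7 V.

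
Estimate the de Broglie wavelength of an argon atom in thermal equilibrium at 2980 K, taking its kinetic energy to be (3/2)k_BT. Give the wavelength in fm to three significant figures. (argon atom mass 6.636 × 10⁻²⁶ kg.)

λ = 7320 fm

KE = (3/2)k_BT = 1.5 × 1.381 × 10⁻²³ × 2980 = 6.173 × 10⁻²⁰ J.
p = √(2mKE) = √(2 × 6.636 × 10⁻²⁶ × 6.173 × 10⁻²⁰) = 9.051 × 10⁻²³ kg·m/s.
λ = h/p = 7.32 × 10⁻¹² m = 7320 fm.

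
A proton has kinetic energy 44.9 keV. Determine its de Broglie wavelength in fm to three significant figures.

λ = 135 fm

KE = 44.9 keV = 7.193 × 10⁻¹⁵ J.
p = √(2mKE) = √(2 × 1.673 × 10⁻²⁷ × 7.193 × 10⁻¹⁵) = 4.906 × 10⁻²¹ kg·m/s.
λ = h/p = 6.626 × 10⁻³⁴ / 4.906 × 10⁻²¹ = 1.35 × 10⁻¹³ m = 135 fm.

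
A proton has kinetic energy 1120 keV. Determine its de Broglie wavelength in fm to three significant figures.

λ = 27.0 fm

KE = 1120 keV = 1.794 × 10⁻¹³ J.
p = √(2mKE) = √(2 × 1.673 × 10⁻²⁷ × 1.794 × 10⁻¹³) = 2.450 × 10⁻²⁰ kg·m/s.
λ = h/p = 6.626 × 10⁻³⁴ / 2.450 × 10⁻²⁰ = 2.70 × 10⁻¹⁴ m = 27.0 fm.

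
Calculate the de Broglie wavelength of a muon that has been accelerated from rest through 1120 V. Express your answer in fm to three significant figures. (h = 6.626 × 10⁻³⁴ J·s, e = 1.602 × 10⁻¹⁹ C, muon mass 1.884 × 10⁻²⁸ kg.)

KE = eV = 1.602 × 10⁻¹⁹ × 1120 = 1.794 × 10⁻¹⁶ J.
p = √(2mKE) = √(2 × 1.884 × 10⁻²⁸ × 1.794 × 10⁻¹⁶) = 2.600 × 10⁻²² kg·m/s.
λ = h/p = 6.626 × 10⁻³⁴ / 2.600 × 10⁻²² = 2.55 × 10⁻¹² m = 2550 fm.

λ = 2550 fm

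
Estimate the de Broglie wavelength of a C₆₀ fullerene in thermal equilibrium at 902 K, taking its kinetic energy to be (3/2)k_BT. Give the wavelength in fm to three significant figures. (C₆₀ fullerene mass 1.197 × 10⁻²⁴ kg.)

KE = (3/2)k_BT = 1.5 × 1.381 × 10⁻²³ × 902 = 1.868 × 10⁻²⁰ J.
p = √(2mKE) = √(2 × 1.197 × 10⁻²⁴ × 1.868 × 10⁻²⁰) = 2.115 × 10⁻²² kg·m/s.
λ = h/p = 3.13 × 10⁻¹² m = 3130 fm.

λ = 3130 fm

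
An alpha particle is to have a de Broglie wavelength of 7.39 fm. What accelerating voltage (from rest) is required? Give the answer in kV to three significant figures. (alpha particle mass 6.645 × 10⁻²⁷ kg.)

p = h/λ = 6.626 × 10⁻³⁴ / 7.390 × 10⁻¹⁵ = 8.966 × 10⁻²⁰ kg·m/s.
KE = p²/(2m) = 6.049 × 10⁻¹³ J.
V = KE/2e = 6.049 × 10⁻¹³ / (2 × 1.602 × 10⁻¹⁹) = 1890 kV.

V = 1890 kV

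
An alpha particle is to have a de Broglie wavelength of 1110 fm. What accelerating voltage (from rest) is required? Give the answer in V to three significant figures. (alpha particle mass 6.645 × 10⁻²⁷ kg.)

p = h/λ = 6.626 × 10⁻³⁴ / 1.110 × 10⁻¹² = 5.969 × 10⁻²² kg·m/s.
KE = p²/(2m) = 2.681 × 10⁻¹⁷ J.
V = KE/2e = 2.681 × 10⁻¹⁷ / (2 × 1.602 × 10⁻¹⁹) = 83.7 V.

V = 83.7 V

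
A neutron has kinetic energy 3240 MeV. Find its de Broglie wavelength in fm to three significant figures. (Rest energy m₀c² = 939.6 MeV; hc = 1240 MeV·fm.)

λ = 0.304 fm

Total energy E = KE + m₀c² = 3240 + 939.6 = 4179.6 MeV.
(pc)² = E² − (m₀c²)² = (4179.6)² − (939.6)² = 1.659 × 10⁷ MeV², so pc = 4073 MeV.
λ = hc/(pc) = 1240 MeV·fm / 4073 MeV = 0.304 fm.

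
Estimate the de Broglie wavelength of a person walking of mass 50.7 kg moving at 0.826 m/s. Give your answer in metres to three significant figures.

p = mv = 50.7 × 0.826 = 4.188 × 10¹ kg·m/s.
λ = h/p = 6.626 × 10⁻³⁴ / 4.188 × 10¹ = 1.58 × 10⁻³⁵ m.

λ = 1.58 × 10⁻³⁵ m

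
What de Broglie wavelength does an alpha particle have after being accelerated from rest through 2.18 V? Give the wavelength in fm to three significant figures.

λ = 6880 fm

KE = 2eV = 2 × 1.602 × 10⁻¹⁹ × 2.180 = 6.985 × 10⁻¹⁹ J.
p = √(2mKE) = √(2 × 6.645 × 10⁻²⁷ × 6.985 × 10⁻¹⁹) = 9.635 × 10⁻²³ kg·m/s.
λ = h/p = 6.626 × 10⁻³⁴ / 9.635 × 10⁻²³ = 6.88 × 10⁻¹² m = 6880 fm.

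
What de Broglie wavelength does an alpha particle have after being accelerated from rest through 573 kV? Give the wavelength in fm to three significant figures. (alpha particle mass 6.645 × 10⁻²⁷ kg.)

KE = 2eV = 2 × 1.602 × 10⁻¹⁹ × 5.730 × 10⁵ = 1.836 × 10⁻¹³ J.
p = √(2mKE) = √(2 × 6.645 × 10⁻²⁷ × 1.836 × 10⁻¹³) = 4.940 × 10⁻²⁰ kg·m/s.
λ = h/p = 6.626 × 10⁻³⁴ / 4.940 × 10⁻²⁰ = 1.34 × 10⁻¹⁴ m = 13.4 fm.

λ = 13.4 fm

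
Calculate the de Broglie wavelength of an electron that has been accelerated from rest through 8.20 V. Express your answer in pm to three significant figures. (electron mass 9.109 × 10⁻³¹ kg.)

λ = 428 pm

KE = eV = 1.602 × 10⁻¹⁹ × 8.200 = 1.314 × 10⁻¹⁸ J.
p = √(2mKE) = √(2 × 9.109 × 10⁻³¹ × 1.314 × 10⁻¹⁸) = 1.547 × 10⁻²⁴ kg·m/s.
λ = h/p = 6.626 × 10⁻³⁴ / 1.547 × 10⁻²⁴ = 4.28 × 10⁻¹⁰ m = 428 pm.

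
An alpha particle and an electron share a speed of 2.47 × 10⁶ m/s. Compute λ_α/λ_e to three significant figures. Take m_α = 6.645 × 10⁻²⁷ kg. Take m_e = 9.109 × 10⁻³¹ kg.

λ_α/λ_e = 1.37 × 10⁻⁴

At fixed v, p = mv so λ = h/(mv) ∝ 1/m.
λ_α/λ_e = m_e/m_α = 9.109 × 10⁻³¹/6.645 × 10⁻²⁷ = 1.37 × 10⁻⁴.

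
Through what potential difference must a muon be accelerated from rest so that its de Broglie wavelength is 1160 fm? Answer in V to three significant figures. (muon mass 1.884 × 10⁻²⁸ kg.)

V = 5410 V

p = h/λ = 6.626 × 10⁻³⁴ / 1.160 × 10⁻¹² = 5.712 × 10⁻²² kg·m/s.
KE = p²/(2m) = 8.659 × 10⁻¹⁶ J.
V = KE/e = 8.659 × 10⁻¹⁶ / (1.602 × 10⁻¹⁹) = 5410 V.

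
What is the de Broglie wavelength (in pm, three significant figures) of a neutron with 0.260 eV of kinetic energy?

λ = 56.1 pm

KE = 0.260 eV = 4.165 × 10⁻²⁰ J.
p = √(2mKE) = √(2 × 1.675 × 10⁻²⁷ × 4.165 × 10⁻²⁰) = 1.181 × 10⁻²³ kg·m/s.
λ = h/p = 6.626 × 10⁻³⁴ / 1.181 × 10⁻²³ = 5.61 × 10⁻¹¹ m = 56.1 pm.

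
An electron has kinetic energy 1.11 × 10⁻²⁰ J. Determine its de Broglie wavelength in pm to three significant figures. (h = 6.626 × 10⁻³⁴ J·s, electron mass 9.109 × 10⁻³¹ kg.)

λ = 4660 pm

p = √(2mKE) = √(2 × 9.109 × 10⁻³¹ × 1.110 × 10⁻²⁰) = 1.422 × 10⁻²⁵ kg·m/s.
λ = h/p = 6.626 × 10⁻³⁴ / 1.422 × 10⁻²⁵ = 4.66 × 10⁻⁹ m = 4660 pm.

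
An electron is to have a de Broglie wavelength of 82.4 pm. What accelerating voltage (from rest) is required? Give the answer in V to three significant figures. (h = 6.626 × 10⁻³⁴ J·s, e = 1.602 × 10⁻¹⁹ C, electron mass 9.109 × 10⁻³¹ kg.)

p = h/λ = 6.626 × 10⁻³⁴ / 8.240 × 10⁻¹¹ = 8.041 × 10⁻²⁴ kg·m/s.
KE = p²/(2m) = 3.549 × 10⁻¹⁷ J.
V = KE/e = 3.549 × 10⁻¹⁷ / (1.602 × 10⁻¹⁹) = 222 V.

V = 222 V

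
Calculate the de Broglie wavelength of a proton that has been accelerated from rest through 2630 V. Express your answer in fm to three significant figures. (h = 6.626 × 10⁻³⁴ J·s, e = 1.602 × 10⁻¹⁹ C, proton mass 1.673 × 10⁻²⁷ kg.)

λ = 558 fm

KE = eV = 1.602 × 10⁻¹⁹ × 2630 = 4.213 × 10⁻¹⁶ J.
p = √(2mKE) = √(2 × 1.673 × 10⁻²⁷ × 4.213 × 10⁻¹⁶) = 1.187 × 10⁻²¹ kg·m/s.
λ = h/p = 6.626 × 10⁻³⁴ / 1.187 × 10⁻²¹ = 5.58 × 10⁻¹³ m = 558 fm.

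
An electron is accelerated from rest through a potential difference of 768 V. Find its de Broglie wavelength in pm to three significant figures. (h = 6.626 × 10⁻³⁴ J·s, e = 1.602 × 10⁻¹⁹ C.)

KE = eV = 1.602 × 10⁻¹⁹ × 768.0 = 1.230 × 10⁻¹⁶ J.
p = √(2mKE) = √(2 × 9.109 × 10⁻³¹ × 1.230 × 10⁻¹⁶) = 1.497 × 10⁻²³ kg·m/s.
λ = h/p = 6.626 × 10⁻³⁴ / 1.497 × 10⁻²³ = 4.43 × 10⁻¹¹ m = 44.3 pm.

λ = 44.3 pm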